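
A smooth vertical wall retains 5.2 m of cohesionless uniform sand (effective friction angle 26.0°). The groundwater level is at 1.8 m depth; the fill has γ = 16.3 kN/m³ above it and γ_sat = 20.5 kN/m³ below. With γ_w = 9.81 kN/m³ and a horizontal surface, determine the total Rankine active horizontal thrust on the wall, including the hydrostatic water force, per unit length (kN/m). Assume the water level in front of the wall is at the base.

K_a = tan²(45° − φ/2) = 0.3905.
γ' = 20.5 − 9.81 = 10.69 kN/m³. Depth below WT = 3.4 m.
σ'_h at WT = K_a γ d_w = 11.46 kPa; at base = 11.46 + K_a γ' × 3.4 = 25.65 kPa.
P₁ (0–1.8 m) = ½×11.46×1.8 = 10.31. P₂ (1.8–5.2 m) = ½(11.46+25.65)×3.4 = 63.08.
P_w = ½ γ_w h₂² = 0.5×9.81×3.4² = 56.70. Total = 10.31+63.08+56.70 = 130.1 kN/m.

130 kN/m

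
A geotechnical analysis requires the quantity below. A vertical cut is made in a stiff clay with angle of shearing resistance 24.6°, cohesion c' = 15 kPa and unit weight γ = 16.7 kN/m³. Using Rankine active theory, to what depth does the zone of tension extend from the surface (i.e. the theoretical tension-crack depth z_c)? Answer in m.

2.80 m

K_a = tan²(45° − 24.6°/2) = 0.4121; √K_a = 0.6420.
The active pressure is zero where K_a γ z = 2c√K_a, so z_c = 2c/(γ√K_a) = 2×15/(16.7×0.6420) = 2.798 m.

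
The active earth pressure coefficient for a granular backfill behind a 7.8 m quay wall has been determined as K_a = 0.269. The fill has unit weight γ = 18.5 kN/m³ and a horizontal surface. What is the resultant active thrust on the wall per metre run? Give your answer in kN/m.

P = ½ K_a γ H² = 0.5 × 0.269 × 18.5 × 7.8² = 151.4 kN/m.

151 kN/m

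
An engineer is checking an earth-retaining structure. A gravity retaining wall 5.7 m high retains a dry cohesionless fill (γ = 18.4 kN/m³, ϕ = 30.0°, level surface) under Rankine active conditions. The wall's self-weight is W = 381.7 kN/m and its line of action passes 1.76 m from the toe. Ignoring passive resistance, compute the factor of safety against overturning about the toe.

3.55

K_a = tan²(45° − 30.0°/2) = 0.3333.
P_a = ½K_aγH² = 0.5×0.3333×18.4×5.7² = 99.64 kN/m, acting at H/3 = 1.900 m above the base.
Overturning moment M_o = P_a × H/3 = 99.64 × 1.900 = 189.3.
Resisting moment M_r = W × 1.76 = 381.7 × 1.76 = 671.8.
FS_overturning = M_r/M_o = 671.8/189.3 = 3.549.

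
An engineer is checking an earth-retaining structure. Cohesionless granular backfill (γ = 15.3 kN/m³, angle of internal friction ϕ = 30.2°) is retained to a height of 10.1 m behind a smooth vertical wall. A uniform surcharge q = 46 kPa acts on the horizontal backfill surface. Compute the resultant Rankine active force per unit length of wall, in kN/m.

K_a = tan²(45° − φ/2) = 0.3307.
Soil triangle: ½ K_a γ H² = 0.5×0.3307×15.3×10.1² = 258.0 kN/m.
Surcharge rectangle: K_a q H = 0.3307×46×10.1 = 153.6 kN/m.
Total = 258.0 + 153.6 = 411.7 kN/m.

412 kN/m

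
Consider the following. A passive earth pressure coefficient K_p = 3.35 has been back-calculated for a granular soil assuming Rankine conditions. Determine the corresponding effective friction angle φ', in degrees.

K_p = (1+sin φ)/(1−sin φ) ⇒ sin φ = (K_p − 1)/(K_p + 1) = 0.5402.
φ = arcsin(0.5402) = 32.70°.

32.7°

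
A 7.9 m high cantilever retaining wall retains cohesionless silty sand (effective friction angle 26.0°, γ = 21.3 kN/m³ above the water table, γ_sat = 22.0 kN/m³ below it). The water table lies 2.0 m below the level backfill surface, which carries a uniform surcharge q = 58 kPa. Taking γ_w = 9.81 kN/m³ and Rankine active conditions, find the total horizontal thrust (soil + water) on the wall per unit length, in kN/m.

K_a = tan²(45° − φ/2) = 0.3905.
γ' = 22.0 − 9.81 = 12.19 kN/m³. h₂ = H − d_w = 5.9 m.
σ'_h: at surface K_a·q = 22.65; at WT K_a(q+γd_w) = 39.28; at base K_a(q+γd_w+γ'h₂) = 67.36 kPa.
P₁ = ½(22.65+39.28)×2.0 = 61.93; P₂ = ½(39.28+67.36)×5.9 = 314.6; P_w = ½γ_w h₂² = 170.7.
Total = 61.93+314.6+170.7 = 547.3 kN/m.

547 kN/m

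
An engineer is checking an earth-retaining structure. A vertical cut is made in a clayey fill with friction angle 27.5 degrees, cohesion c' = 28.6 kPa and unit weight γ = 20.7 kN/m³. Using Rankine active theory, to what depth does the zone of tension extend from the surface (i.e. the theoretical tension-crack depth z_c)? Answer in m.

4.55 m

K_a = tan²(45° − 27.5°/2) = 0.3682; √K_a = 0.6068.
The active pressure is zero where K_a γ z = 2c√K_a, so z_c = 2c/(γ√K_a) = 2×28.6/(20.7×0.6068) = 4.554 m.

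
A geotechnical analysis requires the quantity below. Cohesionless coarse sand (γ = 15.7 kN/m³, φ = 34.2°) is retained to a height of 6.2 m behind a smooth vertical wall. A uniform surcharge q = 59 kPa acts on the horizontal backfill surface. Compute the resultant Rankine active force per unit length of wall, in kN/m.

K_a = tan²(45° − φ/2) = 0.2803.
Soil triangle: ½ K_a γ H² = 0.5×0.2803×15.7×6.2² = 84.59 kN/m.
Surcharge rectangle: K_a q H = 0.2803×59×6.2 = 102.5 kN/m.
Total = 84.59 + 102.5 = 187.1 kN/m.

187 kN/m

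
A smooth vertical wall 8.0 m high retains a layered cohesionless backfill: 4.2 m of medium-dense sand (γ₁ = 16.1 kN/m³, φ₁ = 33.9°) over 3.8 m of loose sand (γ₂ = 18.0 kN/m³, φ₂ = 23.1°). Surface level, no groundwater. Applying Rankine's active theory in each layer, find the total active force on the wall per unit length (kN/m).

K_a1 = tan²(45°−33.9°/2) = 0.2839; K_a2 = tan²(45°−23.1°/2) = 0.4364.
Layer 1: σ at base = K_a1 γ₁ h₁ = 19.20 kPa; P₁ = ½×19.20×4.2 = 40.32.
Layer 2: σ_v at top = γ₁h₁ = 67.62; σ_h top = K_a2×67.62 = 29.51; σ_h base = K_a2×(67.62+18.0×3.8) = 59.36.
P₂ = ½(29.51+59.36)×3.8 = 168.9. Total P_a = 40.32+168.9 = 209.2 kN/m.

209 kN/m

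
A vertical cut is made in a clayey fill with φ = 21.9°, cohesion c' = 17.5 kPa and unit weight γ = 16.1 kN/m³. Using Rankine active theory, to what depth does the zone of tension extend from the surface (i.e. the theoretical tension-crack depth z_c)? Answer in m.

K_a = tan²(45° − 21.9°/2) = 0.4567; √K_a = 0.6758.
The active pressure is zero where K_a γ z = 2c√K_a, so z_c = 2c/(γ√K_a) = 2×17.5/(16.1×0.6758) = 3.217 m.

3.22 m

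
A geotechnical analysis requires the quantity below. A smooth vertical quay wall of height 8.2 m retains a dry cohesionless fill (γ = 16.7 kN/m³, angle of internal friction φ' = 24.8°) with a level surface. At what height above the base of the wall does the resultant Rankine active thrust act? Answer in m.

2.73 m

K_a = 0.4090.
The pressure distribution is triangular, so the resultant acts at H/3 above the base = 8.2/3 = 2.733 m.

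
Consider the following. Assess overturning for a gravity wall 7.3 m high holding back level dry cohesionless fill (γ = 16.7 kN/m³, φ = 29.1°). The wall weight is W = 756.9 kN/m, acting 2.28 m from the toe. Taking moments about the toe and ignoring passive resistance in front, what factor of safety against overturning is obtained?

4.61

K_a = tan²(45° − 29.1°/2) = 0.3456.
P_a = ½K_aγH² = 0.5×0.3456×16.7×7.3² = 153.8 kN/m, acting at H/3 = 2.433 m above the base.
Overturning moment M_o = P_a × H/3 = 153.8 × 2.433 = 374.2.
Resisting moment M_r = W × 2.28 = 756.9 × 2.28 = 1726.
FS_overturning = M_r/M_o = 1726/374.2 = 4.612.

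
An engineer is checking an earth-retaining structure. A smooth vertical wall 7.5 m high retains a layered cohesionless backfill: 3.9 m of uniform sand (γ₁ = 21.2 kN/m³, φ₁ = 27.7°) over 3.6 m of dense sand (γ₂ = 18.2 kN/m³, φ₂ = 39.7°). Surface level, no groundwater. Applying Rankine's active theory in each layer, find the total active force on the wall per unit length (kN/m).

K_a1 = tan²(45°−27.7°/2) = 0.3653; K_a2 = tan²(45°−39.7°/2) = 0.2204.
Layer 1: σ at base = K_a1 γ₁ h₁ = 30.21 kPa; P₁ = ½×30.21×3.9 = 58.90.
Layer 2: σ_v at top = γ₁h₁ = 82.68; σ_h top = K_a2×82.68 = 18.23; σ_h base = K_a2×(82.68+18.2×3.6) = 32.67.
P₂ = ½(18.23+32.67)×3.6 = 91.61. Total P_a = 58.90+91.61 = 150.5 kN/m.

151 kN/m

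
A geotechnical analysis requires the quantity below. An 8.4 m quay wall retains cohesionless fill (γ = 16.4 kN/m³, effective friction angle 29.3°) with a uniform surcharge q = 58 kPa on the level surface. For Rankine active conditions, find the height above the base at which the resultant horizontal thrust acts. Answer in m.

K_a = 0.3428.
Triangular part P₁ = ½K_aγH² = 198.4 at H/3 = 2.800 m; rectangular part P₂ = K_a q H = 167.0 at H/2 = 4.200 m.
ȳ = (P₁·2.800 + P₂·4.200)/(P₁+P₂) = 3.440 m.

3.44 m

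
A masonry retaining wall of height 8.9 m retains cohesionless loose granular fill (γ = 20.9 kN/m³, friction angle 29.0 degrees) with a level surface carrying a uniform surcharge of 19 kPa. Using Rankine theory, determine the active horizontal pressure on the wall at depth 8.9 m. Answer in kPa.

K_a = (1 − sin φ)/(1 + sin φ) = 0.3470.
σ_v = γz + q = 20.9 × 8.9 + 19 = 205.0 kPa.
σ_h = K_a σ_v = 0.3470 × 205.0 = 71.13 kPa.

71.1 kPa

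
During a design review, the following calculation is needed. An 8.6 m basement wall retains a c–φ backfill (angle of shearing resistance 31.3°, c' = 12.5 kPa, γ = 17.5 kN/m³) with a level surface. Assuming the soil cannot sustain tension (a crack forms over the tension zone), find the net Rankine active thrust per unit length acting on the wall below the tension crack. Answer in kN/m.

102 kN/m

K_a = 0.3162; √K_a = 0.5623.
Tension-crack depth z_c = 2c/(γ√K_a) = 2×12.5/(17.5×0.5623) = 2.540 m.
σ_a at base = K_a γ H − 2c√K_a = 0.3162×17.5×8.6 − 2×12.5×0.5623 = 33.53 kPa.
P_a = ½ × 33.53 × (H − z_c) = 0.5×33.53×6.060 = 101.6 kN/m.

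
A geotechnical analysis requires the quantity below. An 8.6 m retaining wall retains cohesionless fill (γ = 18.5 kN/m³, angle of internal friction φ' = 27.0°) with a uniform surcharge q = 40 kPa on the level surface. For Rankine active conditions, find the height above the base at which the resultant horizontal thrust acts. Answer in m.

3.35 m

K_a = 0.3755.
Triangular part P₁ = ½K_aγH² = 256.9 at H/3 = 2.867 m; rectangular part P₂ = K_a q H = 129.2 at H/2 = 4.300 m.
ȳ = (P₁·2.867 + P₂·4.300)/(P₁+P₂) = 3.346 m.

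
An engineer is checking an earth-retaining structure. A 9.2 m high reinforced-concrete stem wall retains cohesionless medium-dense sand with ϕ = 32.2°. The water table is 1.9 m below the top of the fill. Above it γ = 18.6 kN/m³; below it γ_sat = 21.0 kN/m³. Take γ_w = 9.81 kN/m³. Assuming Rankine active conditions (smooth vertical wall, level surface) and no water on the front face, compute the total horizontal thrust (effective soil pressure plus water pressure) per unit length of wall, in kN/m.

441 kN/m

K_a = tan²(45° − φ/2) = 0.3047.
γ' = 21.0 − 9.81 = 11.19 kN/m³. Depth below WT = 7.3 m.
σ'_h at WT = K_a γ d_w = 10.77 kPa; at base = 10.77 + K_a γ' × 7.3 = 35.66 kPa.
P₁ (0–1.9 m) = ½×10.77×1.9 = 10.23. P₂ (1.9–9.2 m) = ½(10.77+35.66)×7.3 = 169.5.
P_w = ½ γ_w h₂² = 0.5×9.81×7.3² = 261.4. Total = 10.23+169.5+261.4 = 441.1 kN/m.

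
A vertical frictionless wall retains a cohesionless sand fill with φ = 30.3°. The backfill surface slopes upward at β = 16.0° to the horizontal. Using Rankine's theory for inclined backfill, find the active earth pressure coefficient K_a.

K_a = cos β · (cos β − √(cos²β − cos²φ)) / (cos β + √(cos²β − cos²φ)).
cos β = 0.9613, cos φ = 0.8634, √(cos²β − cos²φ) = 0.4226.
K_a = 0.9613 × (0.9613 − 0.4226)/(0.9613 + 0.4226) = 0.3742.

0.374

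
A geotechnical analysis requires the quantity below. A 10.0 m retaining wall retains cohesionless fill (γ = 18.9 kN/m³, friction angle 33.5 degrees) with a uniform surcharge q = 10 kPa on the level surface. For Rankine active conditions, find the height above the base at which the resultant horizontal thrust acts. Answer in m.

3.49 m

K_a = 0.2887.
Triangular part P₁ = ½K_aγH² = 272.8 at H/3 = 3.333 m; rectangular part P₂ = K_a q H = 28.87 at H/2 = 5.000 m.
ȳ = (P₁·3.333 + P₂·5.000)/(P₁+P₂) = 3.493 m.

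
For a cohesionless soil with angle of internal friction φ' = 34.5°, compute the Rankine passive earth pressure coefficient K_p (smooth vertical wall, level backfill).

3.61

K_p = (1 + sin φ)/(1 − sin φ) = tan²(45° + 34.5°/2) = 3.613.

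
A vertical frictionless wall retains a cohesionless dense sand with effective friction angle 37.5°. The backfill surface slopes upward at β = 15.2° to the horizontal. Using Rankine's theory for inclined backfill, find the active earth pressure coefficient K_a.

0.265

K_a = cos β · (cos β − √(cos²β − cos²φ)) / (cos β + √(cos²β − cos²φ)).
cos β = 0.9650, cos φ = 0.7934, √(cos²β − cos²φ) = 0.5494.
K_a = 0.9650 × (0.9650 − 0.5494)/(0.9650 + 0.5494) = 0.2648.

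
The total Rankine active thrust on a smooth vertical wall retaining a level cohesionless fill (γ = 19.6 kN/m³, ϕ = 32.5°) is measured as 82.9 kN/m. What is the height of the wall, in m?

K_a = 0.3010. P_a = ½ K_a γ H² ⇒ H = √(2P_a/(K_a γ)).
H = √(2×82.9/(0.3010×19.6)) = 5.301 m.

5.30 m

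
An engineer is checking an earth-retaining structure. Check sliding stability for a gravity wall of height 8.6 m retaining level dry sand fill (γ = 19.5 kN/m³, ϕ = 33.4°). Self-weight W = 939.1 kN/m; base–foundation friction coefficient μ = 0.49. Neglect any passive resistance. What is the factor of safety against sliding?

2.20

K_a = tan²(45° − 33.4°/2) = 0.2899.
P_a = ½K_aγH² = 0.5×0.2899×19.5×8.6² = 209.1 kN/m, acting at H/3 = 2.867 m above the base.
FS_sliding = μW / P_a = 0.49×939.1 / 209.1 = 2.201.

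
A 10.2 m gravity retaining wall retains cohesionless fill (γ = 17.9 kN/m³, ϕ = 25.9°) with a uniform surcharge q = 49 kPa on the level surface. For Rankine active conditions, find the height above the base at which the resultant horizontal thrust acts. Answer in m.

3.99 m

K_a = 0.3920.
Triangular part P₁ = ½K_aγH² = 365.0 at H/3 = 3.400 m; rectangular part P₂ = K_a q H = 195.9 at H/2 = 5.100 m.
ȳ = (P₁·3.400 + P₂·5.100)/(P₁+P₂) = 3.994 m.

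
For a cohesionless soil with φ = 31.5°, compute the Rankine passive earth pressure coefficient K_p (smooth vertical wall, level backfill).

K_p = (1 + sin φ)/(1 − sin φ) = tan²(45° + 31.5°/2) = 3.188.

3.19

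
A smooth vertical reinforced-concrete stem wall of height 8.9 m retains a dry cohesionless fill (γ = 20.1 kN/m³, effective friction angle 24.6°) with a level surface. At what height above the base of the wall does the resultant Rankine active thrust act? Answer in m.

K_a = 0.4121.
The pressure distribution is triangular, so the resultant acts at H/3 above the base = 8.9/3 = 2.967 m.

2.97 m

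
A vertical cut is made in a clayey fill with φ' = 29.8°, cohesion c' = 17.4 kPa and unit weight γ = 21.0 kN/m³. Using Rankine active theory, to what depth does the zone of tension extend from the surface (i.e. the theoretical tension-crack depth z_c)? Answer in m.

2.86 m

K_a = tan²(45° − 29.8°/2) = 0.3360; √K_a = 0.5797.
The active pressure is zero where K_a γ z = 2c√K_a, so z_c = 2c/(γ√K_a) = 2×17.4/(21.0×0.5797) = 2.859 m.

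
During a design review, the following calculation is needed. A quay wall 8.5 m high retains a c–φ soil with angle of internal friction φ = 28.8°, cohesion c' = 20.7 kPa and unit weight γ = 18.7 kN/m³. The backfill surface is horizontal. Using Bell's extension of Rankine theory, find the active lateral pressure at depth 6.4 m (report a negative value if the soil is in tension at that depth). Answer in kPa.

17.4 kPa

K_a = (1 − sin φ)/(1 + sin φ) = 0.3498.
σ_a = K_a γ z − 2c√K_a = 0.3498×18.7×6.4 − 2×20.7×0.5914 = 17.37 kPa.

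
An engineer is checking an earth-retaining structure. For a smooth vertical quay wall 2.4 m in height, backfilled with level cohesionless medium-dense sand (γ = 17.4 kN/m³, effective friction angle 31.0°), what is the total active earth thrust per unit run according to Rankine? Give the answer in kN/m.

K_a = tan²(45° − φ/2) = 0.3201.
P_a = ½ K_a γ H² = 0.5 × 0.3201 × 17.4 × 2.4² = 16.04 kN/m.

16.0 kN/m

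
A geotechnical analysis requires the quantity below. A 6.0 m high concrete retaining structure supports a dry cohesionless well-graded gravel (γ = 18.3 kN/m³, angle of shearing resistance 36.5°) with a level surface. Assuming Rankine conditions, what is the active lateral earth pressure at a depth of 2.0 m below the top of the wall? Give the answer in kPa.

K_a = (1 − sin φ)/(1 + sin φ) = 0.2541.
σ_h = K_a γ z = 0.2541 × 18.3 × 2.0 = 9.299 kPa.

9.30 kPa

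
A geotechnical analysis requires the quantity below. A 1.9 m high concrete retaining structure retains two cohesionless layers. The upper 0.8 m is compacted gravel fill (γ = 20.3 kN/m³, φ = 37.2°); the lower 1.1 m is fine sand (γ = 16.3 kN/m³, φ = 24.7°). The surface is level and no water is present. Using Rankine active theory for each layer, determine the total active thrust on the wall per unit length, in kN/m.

13.0 kN/m

K_a1 = tan²(45°−37.2°/2) = 0.2464; K_a2 = tan²(45°−24.7°/2) = 0.4106.
Layer 1: σ at base = K_a1 γ₁ h₁ = 4.002 kPa; P₁ = ½×4.002×0.8 = 1.601.
Layer 2: σ_v at top = γ₁h₁ = 16.24; σ_h top = K_a2×16.24 = 6.668; σ_h base = K_a2×(16.24+16.3×1.1) = 14.03.
P₂ = ½(6.668+14.03)×1.1 = 11.38. Total P_a = 1.601+11.38 = 12.98 kN/m.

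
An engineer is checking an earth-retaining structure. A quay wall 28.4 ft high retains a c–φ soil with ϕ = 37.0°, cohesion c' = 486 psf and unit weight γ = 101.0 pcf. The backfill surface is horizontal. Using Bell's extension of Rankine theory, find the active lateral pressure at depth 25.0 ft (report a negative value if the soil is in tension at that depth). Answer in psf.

K_a = (1 − sin φ)/(1 + sin φ) = 0.2486.
σ_a = K_a γ z − 2c√K_a = 0.2486×101.0×25.0 − 2×486×0.4986 = 143.1 psf.

143 psf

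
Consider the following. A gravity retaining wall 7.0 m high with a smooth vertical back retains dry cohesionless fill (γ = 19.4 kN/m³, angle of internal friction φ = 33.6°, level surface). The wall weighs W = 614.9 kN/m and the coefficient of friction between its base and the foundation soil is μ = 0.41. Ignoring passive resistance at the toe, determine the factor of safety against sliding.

1.84

K_a = tan²(45° − 33.6°/2) = 0.2875.
P_a = ½K_aγH² = 0.5×0.2875×19.4×7.0² = 136.7 kN/m, acting at H/3 = 2.333 m above the base.
FS_sliding = μW / P_a = 0.41×614.9 / 136.7 = 1.845.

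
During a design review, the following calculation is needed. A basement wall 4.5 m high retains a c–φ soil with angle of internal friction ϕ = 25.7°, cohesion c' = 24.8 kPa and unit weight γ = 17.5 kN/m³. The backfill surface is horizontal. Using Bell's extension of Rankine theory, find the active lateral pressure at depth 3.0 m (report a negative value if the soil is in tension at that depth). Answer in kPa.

K_a = (1 − sin φ)/(1 + sin φ) = 0.3950.
σ_a = K_a γ z − 2c√K_a = 0.3950×17.5×3.0 − 2×24.8×0.6285 = -10.44 kPa.

-10.4 kPa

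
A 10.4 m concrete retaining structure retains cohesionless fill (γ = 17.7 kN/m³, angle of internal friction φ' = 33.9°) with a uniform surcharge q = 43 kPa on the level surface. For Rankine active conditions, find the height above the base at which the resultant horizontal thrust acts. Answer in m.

4.02 m

K_a = 0.2839.
Triangular part P₁ = ½K_aγH² = 271.8 at H/3 = 3.467 m; rectangular part P₂ = K_a q H = 127.0 at H/2 = 5.200 m.
ȳ = (P₁·3.467 + P₂·5.200)/(P₁+P₂) = 4.019 m.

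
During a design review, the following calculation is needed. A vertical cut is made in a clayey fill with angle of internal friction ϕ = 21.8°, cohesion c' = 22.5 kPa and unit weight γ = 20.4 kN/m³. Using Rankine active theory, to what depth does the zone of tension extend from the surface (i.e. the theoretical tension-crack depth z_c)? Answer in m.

K_a = tan²(45° − 21.8°/2) = 0.4584; √K_a = 0.6771.
The active pressure is zero where K_a γ z = 2c√K_a, so z_c = 2c/(γ√K_a) = 2×22.5/(20.4×0.6771) = 3.258 m.

3.26 m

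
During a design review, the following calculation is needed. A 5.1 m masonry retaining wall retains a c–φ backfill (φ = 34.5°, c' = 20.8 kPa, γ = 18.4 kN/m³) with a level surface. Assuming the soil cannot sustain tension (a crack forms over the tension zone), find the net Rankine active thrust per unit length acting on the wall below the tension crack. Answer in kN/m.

1.64 kN/m

K_a = 0.2768; √K_a = 0.5261.
Tension-crack depth z_c = 2c/(γ√K_a) = 2×20.8/(18.4×0.5261) = 4.297 m.
σ_a at base = K_a γ H − 2c√K_a = 0.2768×18.4×5.1 − 2×20.8×0.5261 = 4.089 kPa.
P_a = ½ × 4.089 × (H − z_c) = 0.5×4.089×0.8028 = 1.641 kN/m.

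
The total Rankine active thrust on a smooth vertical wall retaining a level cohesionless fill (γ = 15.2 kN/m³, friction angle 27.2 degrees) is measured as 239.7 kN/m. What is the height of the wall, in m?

9.20 m

K_a = 0.3726. P_a = ½ K_a γ H² ⇒ H = √(2P_a/(K_a γ)).
H = √(2×239.7/(0.3726×15.2)) = 9.200 m.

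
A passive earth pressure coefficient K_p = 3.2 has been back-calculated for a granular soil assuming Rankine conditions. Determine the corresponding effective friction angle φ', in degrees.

31.6°

K_p = (1+sin φ)/(1−sin φ) ⇒ sin φ = (K_p − 1)/(K_p + 1) = 0.5238.
φ = arcsin(0.5238) = 31.59°.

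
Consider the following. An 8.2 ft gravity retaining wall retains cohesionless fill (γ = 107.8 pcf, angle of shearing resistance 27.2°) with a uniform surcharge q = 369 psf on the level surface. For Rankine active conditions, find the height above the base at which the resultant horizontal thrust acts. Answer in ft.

K_a = 0.3726.
Triangular part P₁ = ½K_aγH² = 1350 at H/3 = 2.733 ft; rectangular part P₂ = K_a q H = 1127 at H/2 = 4.100 ft.
ȳ = (P₁·2.733 + P₂·4.100)/(P₁+P₂) = 3.355 ft.

3.36 ft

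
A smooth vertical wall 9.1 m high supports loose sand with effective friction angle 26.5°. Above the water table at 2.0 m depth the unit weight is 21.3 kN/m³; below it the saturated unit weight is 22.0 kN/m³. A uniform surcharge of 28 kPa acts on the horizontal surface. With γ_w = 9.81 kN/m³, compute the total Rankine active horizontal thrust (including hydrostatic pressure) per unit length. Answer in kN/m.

595 kN/m

K_a = tan²(45° − φ/2) = 0.3829.
γ' = 22.0 − 9.81 = 12.19 kN/m³. h₂ = H − d_w = 7.1 m.
σ'_h: at surface K_a·q = 10.72; at WT K_a(q+γd_w) = 27.04; at base K_a(q+γd_w+γ'h₂) = 60.18 kPa.
P₁ = ½(10.72+27.04)×2.0 = 37.76; P₂ = ½(27.04+60.18)×7.1 = 309.6; P_w = ½γ_w h₂² = 247.3.
Total = 37.76+309.6+247.3 = 594.6 kN/m.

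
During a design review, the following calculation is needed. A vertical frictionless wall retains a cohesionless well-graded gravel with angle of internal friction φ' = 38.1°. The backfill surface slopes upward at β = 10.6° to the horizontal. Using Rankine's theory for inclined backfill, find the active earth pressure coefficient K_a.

0.246

K_a = cos β · (cos β − √(cos²β − cos²φ)) / (cos β + √(cos²β − cos²φ)).
cos β = 0.9829, cos φ = 0.7869, √(cos²β − cos²φ) = 0.5890.
K_a = 0.9829 × (0.9829 − 0.5890)/(0.9829 + 0.5890) = 0.2463.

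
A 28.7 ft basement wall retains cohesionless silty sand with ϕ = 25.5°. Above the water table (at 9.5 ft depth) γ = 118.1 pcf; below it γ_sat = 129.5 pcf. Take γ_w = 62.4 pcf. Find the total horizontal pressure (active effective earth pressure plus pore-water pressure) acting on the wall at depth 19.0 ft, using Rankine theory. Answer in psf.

1290 psf

K_a = (1 − sin φ)/(1 + sin φ) = 0.3981.
γ' = 129.5 − 62.4 = 67.10 pcf.
Effective vertical stress at 19.0 ft: σ'_v = 118.1×9.5 + 67.10×9.50 = 1759 psf.
σ'_h = K_a σ'_v = 0.3981 × 1759 = 700.4 psf; u = γ_w × 9.50 = 592.8 psf.
Total σ_h = 700.4 + 592.8 = 1293 psf.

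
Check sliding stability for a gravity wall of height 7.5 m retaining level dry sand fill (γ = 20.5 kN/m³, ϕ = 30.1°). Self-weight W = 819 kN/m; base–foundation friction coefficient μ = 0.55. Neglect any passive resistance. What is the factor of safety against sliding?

2.35

K_a = tan²(45° − 30.1°/2) = 0.3320.
P_a = ½K_aγH² = 0.5×0.3320×20.5×7.5² = 191.4 kN/m, acting at H/3 = 2.500 m above the base.
FS_sliding = μW / P_a = 0.55×819 / 191.4 = 2.353.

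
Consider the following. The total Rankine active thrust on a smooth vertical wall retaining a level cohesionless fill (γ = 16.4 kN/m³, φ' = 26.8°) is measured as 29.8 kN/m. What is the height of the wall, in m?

K_a = 0.3785. P_a = ½ K_a γ H² ⇒ H = √(2P_a/(K_a γ)).
H = √(2×29.8/(0.3785×16.4)) = 3.099 m.

3.10 m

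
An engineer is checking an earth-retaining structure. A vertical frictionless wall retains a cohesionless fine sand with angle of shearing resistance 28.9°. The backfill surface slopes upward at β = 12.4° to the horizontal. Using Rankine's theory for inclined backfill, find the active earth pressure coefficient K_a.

0.377

K_a = cos β · (cos β − √(cos²β − cos²φ)) / (cos β + √(cos²β − cos²φ)).
cos β = 0.9767, cos φ = 0.8755, √(cos²β − cos²φ) = 0.4330.
K_a = 0.9767 × (0.9767 − 0.4330)/(0.9767 + 0.4330) = 0.3767.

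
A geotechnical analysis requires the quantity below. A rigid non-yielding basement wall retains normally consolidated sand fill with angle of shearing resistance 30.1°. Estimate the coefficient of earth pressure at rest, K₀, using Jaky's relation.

K₀ = 1 − sin φ' = 1 − sin 30.1° = 0.4985.

0.498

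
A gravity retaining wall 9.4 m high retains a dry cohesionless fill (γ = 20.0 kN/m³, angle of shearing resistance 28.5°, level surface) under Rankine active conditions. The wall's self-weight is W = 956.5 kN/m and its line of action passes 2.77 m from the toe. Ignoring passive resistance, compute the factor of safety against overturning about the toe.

K_a = tan²(45° − 28.5°/2) = 0.3540.
P_a = ½K_aγH² = 0.5×0.3540×20.0×9.4² = 312.8 kN/m, acting at H/3 = 3.133 m above the base.
Overturning moment M_o = P_a × H/3 = 312.8 × 3.133 = 980.0.
Resisting moment M_r = W × 2.77 = 956.5 × 2.77 = 2650.
FS_overturning = M_r/M_o = 2650/980.0 = 2.704.

2.70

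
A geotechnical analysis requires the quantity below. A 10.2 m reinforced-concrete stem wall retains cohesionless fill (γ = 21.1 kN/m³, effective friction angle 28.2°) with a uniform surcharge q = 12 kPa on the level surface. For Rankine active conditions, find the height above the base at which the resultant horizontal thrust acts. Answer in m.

3.57 m

K_a = 0.3582.
Triangular part P₁ = ½K_aγH² = 393.2 at H/3 = 3.400 m; rectangular part P₂ = K_a q H = 43.84 at H/2 = 5.100 m.
ȳ = (P₁·3.400 + P₂·5.100)/(P₁+P₂) = 3.571 m.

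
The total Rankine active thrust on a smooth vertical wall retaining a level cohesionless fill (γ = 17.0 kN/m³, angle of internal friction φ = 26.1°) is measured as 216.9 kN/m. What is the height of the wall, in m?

K_a = 0.3889. P_a = ½ K_a γ H² ⇒ H = √(2P_a/(K_a γ)).
H = √(2×216.9/(0.3889×17.0)) = 8.100 m.

8.10 m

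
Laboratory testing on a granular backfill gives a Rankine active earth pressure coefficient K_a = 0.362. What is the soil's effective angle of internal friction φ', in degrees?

27.9°

K_a = tan²(45° − φ/2) ⇒ 45° − φ/2 = arctan(√0.362) = 31.03°.
φ = 2(45° − 31.03°) = 27.93°.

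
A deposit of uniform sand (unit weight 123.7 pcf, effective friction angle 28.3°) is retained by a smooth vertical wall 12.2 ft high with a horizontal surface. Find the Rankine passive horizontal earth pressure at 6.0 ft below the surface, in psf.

K_p = (1 + sin φ)/(1 − sin φ) = 2.803.
σ_h = K_p γ z = 2.803 × 123.7 × 6.0 = 2080 psf.

2080 psf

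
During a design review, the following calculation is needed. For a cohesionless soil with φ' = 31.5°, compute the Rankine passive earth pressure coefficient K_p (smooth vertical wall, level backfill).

3.19

K_p = (1 + sin φ)/(1 − sin φ) = tan²(45° + 31.5°/2) = 3.188.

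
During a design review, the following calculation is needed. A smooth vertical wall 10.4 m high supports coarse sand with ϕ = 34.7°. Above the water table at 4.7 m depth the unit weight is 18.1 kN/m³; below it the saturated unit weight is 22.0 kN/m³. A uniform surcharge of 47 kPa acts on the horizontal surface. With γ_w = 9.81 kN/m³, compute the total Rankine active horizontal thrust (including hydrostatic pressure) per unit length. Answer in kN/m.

K_a = tan²(45° − φ/2) = 0.2745.
γ' = 22.0 − 9.81 = 12.19 kN/m³. h₂ = H − d_w = 5.7 m.
σ'_h: at surface K_a·q = 12.90; at WT K_a(q+γd_w) = 36.25; at base K_a(q+γd_w+γ'h₂) = 55.32 kPa.
P₁ = ½(12.90+36.25)×4.7 = 115.5; P₂ = ½(36.25+55.32)×5.7 = 261.0; P_w = ½γ_w h₂² = 159.4.
Total = 115.5+261.0+159.4 = 535.8 kN/m.

536 kN/m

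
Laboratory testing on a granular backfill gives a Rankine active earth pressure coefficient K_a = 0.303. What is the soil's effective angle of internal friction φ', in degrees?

K_a = tan²(45° − φ/2) ⇒ 45° − φ/2 = arctan(√0.303) = 28.83°.
φ = 2(45° − 28.83°) = 32.34°.

32.3°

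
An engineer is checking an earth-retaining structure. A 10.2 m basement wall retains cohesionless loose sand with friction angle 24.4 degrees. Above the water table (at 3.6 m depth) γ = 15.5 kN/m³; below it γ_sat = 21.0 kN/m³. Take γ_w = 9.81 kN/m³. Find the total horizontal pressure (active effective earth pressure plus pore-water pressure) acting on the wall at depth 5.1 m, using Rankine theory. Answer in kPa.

44.9 kPa

K_a = (1 − sin φ)/(1 + sin φ) = 0.4153.
γ' = 21.0 − 9.81 = 11.19 kN/m³.
Effective vertical stress at 5.1 m: σ'_v = 15.5×3.6 + 11.19×1.50 = 72.58 kPa.
σ'_h = K_a σ'_v = 0.4153 × 72.58 = 30.15 kPa; u = γ_w × 1.50 = 14.71 kPa.
Total σ_h = 30.15 + 14.71 = 44.86 kPa.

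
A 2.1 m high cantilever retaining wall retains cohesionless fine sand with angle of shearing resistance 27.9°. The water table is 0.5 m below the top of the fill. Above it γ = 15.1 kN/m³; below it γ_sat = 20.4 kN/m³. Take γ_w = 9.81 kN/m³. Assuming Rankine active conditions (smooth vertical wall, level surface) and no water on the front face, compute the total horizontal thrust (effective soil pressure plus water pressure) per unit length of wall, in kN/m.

22.5 kN/m

K_a = tan²(45° − φ/2) = 0.3625.
γ' = 20.4 − 9.81 = 10.59 kN/m³. Depth below WT = 1.6 m.
σ'_h at WT = K_a γ d_w = 2.737 kPa; at base = 2.737 + K_a γ' × 1.6 = 8.878 kPa.
P₁ (0–0.5 m) = ½×2.737×0.5 = 0.6841. P₂ (0.5–2.1 m) = ½(2.737+8.878)×1.6 = 9.292.
P_w = ½ γ_w h₂² = 0.5×9.81×1.6² = 12.56. Total = 0.6841+9.292+12.56 = 22.53 kN/m.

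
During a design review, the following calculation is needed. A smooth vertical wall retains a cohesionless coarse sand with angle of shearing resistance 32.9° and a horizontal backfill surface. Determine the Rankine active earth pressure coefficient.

K_a = (1 − sin φ)/(1 + sin φ) = (1 − sin 32.9°)/(1 + sin 32.9°) = 0.2960.

0.296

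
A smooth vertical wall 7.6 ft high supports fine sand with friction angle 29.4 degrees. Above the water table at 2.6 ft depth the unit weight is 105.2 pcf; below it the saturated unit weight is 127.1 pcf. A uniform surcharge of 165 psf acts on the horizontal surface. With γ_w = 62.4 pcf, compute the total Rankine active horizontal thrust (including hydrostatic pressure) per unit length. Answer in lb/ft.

K_a = tan²(45° − φ/2) = 0.3415.
γ' = 127.1 − 62.4 = 64.70 pcf. h₂ = H − d_w = 5.0 ft.
σ'_h: at surface K_a·q = 56.34; at WT K_a(q+γd_w) = 149.7; at base K_a(q+γd_w+γ'h₂) = 260.2 psf.
P₁ = ½(56.34+149.7)×2.6 = 267.9; P₂ = ½(149.7+260.2)×5.0 = 1025; P_w = ½γ_w h₂² = 780.0.
Total = 267.9+1025+780.0 = 2073 lb/ft.

2070 lb/ft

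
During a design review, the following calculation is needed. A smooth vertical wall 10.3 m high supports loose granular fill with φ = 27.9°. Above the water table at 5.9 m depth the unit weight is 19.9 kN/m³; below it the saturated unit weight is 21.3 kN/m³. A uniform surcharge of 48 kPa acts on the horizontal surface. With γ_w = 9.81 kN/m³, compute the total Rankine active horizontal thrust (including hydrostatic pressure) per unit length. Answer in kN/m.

627 kN/m

K_a = tan²(45° − φ/2) = 0.3625.
γ' = 21.3 − 9.81 = 11.49 kN/m³. h₂ = H − d_w = 4.4 m.
σ'_h: at surface K_a·q = 17.40; at WT K_a(q+γd_w) = 59.95; at base K_a(q+γd_w+γ'h₂) = 78.28 kPa.
P₁ = ½(17.40+59.95)×5.9 = 228.2; P₂ = ½(59.95+78.28)×4.4 = 304.1; P_w = ½γ_w h₂² = 94.96.
Total = 228.2+304.1+94.96 = 627.3 kN/m.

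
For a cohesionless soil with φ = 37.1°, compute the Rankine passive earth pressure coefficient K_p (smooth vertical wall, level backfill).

4.04

K_p = (1 + sin φ)/(1 − sin φ) = tan²(45° + 37.1°/2) = 4.040.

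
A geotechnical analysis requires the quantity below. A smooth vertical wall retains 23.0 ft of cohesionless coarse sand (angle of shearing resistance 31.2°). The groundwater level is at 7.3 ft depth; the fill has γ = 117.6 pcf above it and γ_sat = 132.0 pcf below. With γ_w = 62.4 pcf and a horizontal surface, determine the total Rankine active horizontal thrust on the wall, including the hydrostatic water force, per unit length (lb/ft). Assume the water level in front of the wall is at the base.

15700 lb/ft

K_a = tan²(45° − φ/2) = 0.3175.
γ' = 132.0 − 62.4 = 69.60 pcf. Depth below WT = 15.7 ft.
σ'_h at WT = K_a γ d_w = 272.6 psf; at base = 272.6 + K_a γ' × 15.7 = 619.5 psf.
P₁ (0–7.3 ft) = ½×272.6×7.3 = 994.9. P₂ (7.3–23.0 ft) = ½(272.6+619.5)×15.7 = 7003.
P_w = ½ γ_w h₂² = 0.5×62.4×15.7² = 7690. Total = 994.9+7003+7690 = 15690 lb/ft.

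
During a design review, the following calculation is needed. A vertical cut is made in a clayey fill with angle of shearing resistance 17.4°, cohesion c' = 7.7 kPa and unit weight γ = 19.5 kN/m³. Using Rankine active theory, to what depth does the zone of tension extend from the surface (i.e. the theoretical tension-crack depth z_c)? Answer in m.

1.08 m

K_a = tan²(45° − 17.4°/2) = 0.5396; √K_a = 0.7346.
The active pressure is zero where K_a γ z = 2c√K_a, so z_c = 2c/(γ√K_a) = 2×7.7/(19.5×0.7346) = 1.075 m.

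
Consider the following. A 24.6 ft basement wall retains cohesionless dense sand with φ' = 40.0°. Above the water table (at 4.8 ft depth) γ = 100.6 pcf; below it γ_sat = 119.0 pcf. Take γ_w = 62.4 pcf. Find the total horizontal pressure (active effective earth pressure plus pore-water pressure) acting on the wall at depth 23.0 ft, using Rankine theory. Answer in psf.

1460 psf

K_a = (1 − sin φ)/(1 + sin φ) = 0.2174.
γ' = 119.0 − 62.4 = 56.60 pcf.
Effective vertical stress at 23.0 ft: σ'_v = 100.6×4.8 + 56.60×18.2 = 1513 psf.
σ'_h = K_a σ'_v = 0.2174 × 1513 = 329.0 psf; u = γ_w × 18.2 = 1136 psf.
Total σ_h = 329.0 + 1136 = 1465 psf.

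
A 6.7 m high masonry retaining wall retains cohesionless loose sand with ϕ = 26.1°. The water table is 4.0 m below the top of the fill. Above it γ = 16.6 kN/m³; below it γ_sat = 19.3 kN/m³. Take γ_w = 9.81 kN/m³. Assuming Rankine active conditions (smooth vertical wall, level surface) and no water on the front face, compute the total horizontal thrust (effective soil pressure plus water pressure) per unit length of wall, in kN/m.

171 kN/m

K_a = tan²(45° − φ/2) = 0.3889.
γ' = 19.3 − 9.81 = 9.490 kN/m³. Depth below WT = 2.7 m.
σ'_h at WT = K_a γ d_w = 25.83 kPa; at base = 25.83 + K_a γ' × 2.7 = 35.79 kPa.
P₁ (0–4.0 m) = ½×25.83×4.0 = 51.65. P₂ (4.0–6.7 m) = ½(25.83+35.79)×2.7 = 83.18.
P_w = ½ γ_w h₂² = 0.5×9.81×2.7² = 35.76. Total = 51.65+83.18+35.76 = 170.6 kN/m.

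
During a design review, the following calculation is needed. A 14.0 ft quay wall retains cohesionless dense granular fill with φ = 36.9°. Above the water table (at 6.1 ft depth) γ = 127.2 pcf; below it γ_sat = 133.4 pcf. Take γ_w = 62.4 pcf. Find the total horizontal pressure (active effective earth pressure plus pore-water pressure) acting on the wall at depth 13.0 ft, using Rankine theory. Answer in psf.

K_a = (1 − sin φ)/(1 + sin φ) = 0.2497.
γ' = 133.4 − 62.4 = 71.00 pcf.
Effective vertical stress at 13.0 ft: σ'_v = 127.2×6.1 + 71.00×6.90 = 1266 psf.
σ'_h = K_a σ'_v = 0.2497 × 1266 = 316.0 psf; u = γ_w × 6.90 = 430.6 psf.
Total σ_h = 316.0 + 430.6 = 746.6 psf.

747 psf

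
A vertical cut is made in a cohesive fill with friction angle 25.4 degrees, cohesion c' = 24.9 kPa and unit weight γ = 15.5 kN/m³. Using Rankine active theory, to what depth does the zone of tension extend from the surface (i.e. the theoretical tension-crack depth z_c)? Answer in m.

5.08 m

K_a = tan²(45° − 25.4°/2) = 0.3996; √K_a = 0.6322.
The active pressure is zero where K_a γ z = 2c√K_a, so z_c = 2c/(γ√K_a) = 2×24.9/(15.5×0.6322) = 5.082 m.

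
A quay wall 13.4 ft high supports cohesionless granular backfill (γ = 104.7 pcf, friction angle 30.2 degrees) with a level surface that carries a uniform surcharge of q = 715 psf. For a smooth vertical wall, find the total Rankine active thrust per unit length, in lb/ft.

K_a = tan²(45° − φ/2) = 0.3307.
Soil triangle: ½ K_a γ H² = 0.5×0.3307×104.7×13.4² = 3108 lb/ft.
Surcharge rectangle: K_a q H = 0.3307×715×13.4 = 3168 lb/ft.
Total = 3108 + 3168 = 6276 lb/ft.

6280 lb/ft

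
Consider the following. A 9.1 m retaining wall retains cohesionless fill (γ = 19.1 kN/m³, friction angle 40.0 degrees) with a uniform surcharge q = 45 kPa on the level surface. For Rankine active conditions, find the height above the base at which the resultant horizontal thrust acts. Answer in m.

3.55 m

K_a = 0.2174.
Triangular part P₁ = ½K_aγH² = 172.0 at H/3 = 3.033 m; rectangular part P₂ = K_a q H = 89.04 at H/2 = 4.550 m.
ȳ = (P₁·3.033 + P₂·4.550)/(P₁+P₂) = 3.551 m.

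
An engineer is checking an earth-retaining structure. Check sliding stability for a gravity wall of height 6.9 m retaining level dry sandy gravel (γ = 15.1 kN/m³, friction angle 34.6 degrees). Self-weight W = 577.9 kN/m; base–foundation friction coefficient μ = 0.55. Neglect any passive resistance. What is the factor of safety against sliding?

3.21

K_a = tan²(45° − 34.6°/2) = 0.2756.
P_a = ½K_aγH² = 0.5×0.2756×15.1×6.9² = 99.08 kN/m, acting at H/3 = 2.300 m above the base.
FS_sliding = μW / P_a = 0.55×577.9 / 99.08 = 3.208.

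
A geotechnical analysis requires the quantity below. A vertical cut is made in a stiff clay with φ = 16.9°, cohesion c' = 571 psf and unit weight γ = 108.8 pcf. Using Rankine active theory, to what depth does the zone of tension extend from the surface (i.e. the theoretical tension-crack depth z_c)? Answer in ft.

14.2 ft

K_a = tan²(45° − 16.9°/2) = 0.5495; √K_a = 0.7413.
The active pressure is zero where K_a γ z = 2c√K_a, so z_c = 2c/(γ√K_a) = 2×571/(108.8×0.7413) = 14.16 ft.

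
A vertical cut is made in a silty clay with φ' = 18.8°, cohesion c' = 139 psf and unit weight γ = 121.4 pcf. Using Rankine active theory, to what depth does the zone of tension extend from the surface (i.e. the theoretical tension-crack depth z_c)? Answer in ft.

K_a = tan²(45° − 18.8°/2) = 0.5126; √K_a = 0.7159.
The active pressure is zero where K_a γ z = 2c√K_a, so z_c = 2c/(γ√K_a) = 2×139/(121.4×0.7159) = 3.199 ft.

3.20 ft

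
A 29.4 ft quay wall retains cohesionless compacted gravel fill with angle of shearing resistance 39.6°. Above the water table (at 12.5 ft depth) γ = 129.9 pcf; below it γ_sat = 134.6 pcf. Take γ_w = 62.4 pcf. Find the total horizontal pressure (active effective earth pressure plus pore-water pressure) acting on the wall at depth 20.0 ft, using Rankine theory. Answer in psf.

K_a = (1 − sin φ)/(1 + sin φ) = 0.2214.
γ' = 134.6 − 62.4 = 72.20 pcf.
Effective vertical stress at 20.0 ft: σ'_v = 129.9×12.5 + 72.20×7.50 = 2165 psf.
σ'_h = K_a σ'_v = 0.2214 × 2165 = 479.5 psf; u = γ_w × 7.50 = 468.0 psf.
Total σ_h = 479.5 + 468.0 = 947.5 psf.

947 psf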